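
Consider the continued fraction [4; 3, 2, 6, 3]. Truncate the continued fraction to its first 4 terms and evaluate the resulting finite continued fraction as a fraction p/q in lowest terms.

193/45

Starting at the tail and folding back:
Start with 6.
2 + 1/(6/1) = 2 + 1/6 = 13/6
3 + 1/(13/6) = 3 + 6/13 = 45/13
4 + 1/(45/13) = 4 + 13/45 = 193/45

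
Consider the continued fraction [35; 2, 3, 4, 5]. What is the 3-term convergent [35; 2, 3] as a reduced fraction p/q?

Start with 3.
2 + 1/(3/1) = 2 + 1/3 = 7/3
35 + 1/(7/3) = 35 + 3/7 = 248/7

248/7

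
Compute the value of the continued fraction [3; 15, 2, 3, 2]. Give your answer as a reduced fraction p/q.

757/247

a_0 = 3: 3/1
a_1 = 15: 46/15
a_2 = 2: 95/31
a_3 = 3: 331/108
a_4 = 2: 757/247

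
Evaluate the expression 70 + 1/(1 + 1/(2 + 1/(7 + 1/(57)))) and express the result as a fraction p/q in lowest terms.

88847/1257

a_0 = 70: 70/1
a_1 = 1: 71/1
a_2 = 2: 212/3
a_3 = 7: 1555/22
a_4 = 57: 88847/1257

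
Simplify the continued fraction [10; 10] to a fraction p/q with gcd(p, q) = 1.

101/10

Start with 10.
10 + 1/(10/1) = 10 + 1/10 = 101/10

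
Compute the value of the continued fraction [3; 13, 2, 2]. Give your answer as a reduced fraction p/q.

206/67

a_0 = 3: 3/1
a_1 = 13: 40/13
a_2 = 2: 83/27
a_3 = 2: 206/67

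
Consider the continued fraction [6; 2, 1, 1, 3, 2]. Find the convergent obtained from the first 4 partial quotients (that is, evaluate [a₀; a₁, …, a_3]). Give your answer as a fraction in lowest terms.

a_0 = 6: 6/1
a_1 = 2: 13/2
a_2 = 1: 19/3
a_3 = 1: 32/5

32/5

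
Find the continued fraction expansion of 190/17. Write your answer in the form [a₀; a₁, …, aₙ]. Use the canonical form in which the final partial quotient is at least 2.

190 = 11·17 + 3, so a_0 = 11
17 = 5·3 + 2, so a_1 = 5
3 = 1·2 + 1, so a_2 = 1
2 = 2·1 + 0, so a_3 = 2

[11; 5, 1, 2]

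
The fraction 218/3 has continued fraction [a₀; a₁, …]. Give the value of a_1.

218 ÷ 3 → quotient 72, remainder 2
3 ÷ 2 → quotient 1, remainder 1

1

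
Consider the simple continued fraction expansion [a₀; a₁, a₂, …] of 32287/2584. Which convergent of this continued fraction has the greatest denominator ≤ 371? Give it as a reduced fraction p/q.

a_0 = 12: 12/1  (≤ bound)
a_1 = 2: 25/2  (≤ bound)
a_2 = 49: 1237/99  (≤ bound)
a_3 = 5: 6210/497  (> 371, stop)

1237/99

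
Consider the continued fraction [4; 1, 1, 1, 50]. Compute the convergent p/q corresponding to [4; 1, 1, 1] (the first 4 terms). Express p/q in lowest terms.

a_0 = 4: 4/1
a_1 = 1: 5/1
a_2 = 1: 9/2
a_3 = 1: 14/3

14/3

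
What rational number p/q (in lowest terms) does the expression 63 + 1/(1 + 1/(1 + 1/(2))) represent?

Start with 2.
1 + 1/(2/1) = 1 + 1/2 = 3/2
1 + 1/(3/2) = 1 + 2/3 = 5/3
63 + 1/(5/3) = 63 + 3/5 = 318/5

318/5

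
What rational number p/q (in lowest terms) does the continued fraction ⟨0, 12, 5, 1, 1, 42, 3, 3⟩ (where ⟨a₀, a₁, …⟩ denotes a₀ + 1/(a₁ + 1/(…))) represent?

4713/57412

Use the convergent recurrence hₖ = aₖ·hₖ₋₁ + hₖ₋₂ (and likewise for the denominators kₖ):
a_0 = 0: 0/1
a_1 = 12: 1/12
a_2 = 5: 5/61
a_3 = 1: 6/73
a_4 = 1: 11/134
a_5 = 42: 468/5701
a_6 = 3: 1415/17237
a_7 = 3: 4713/57412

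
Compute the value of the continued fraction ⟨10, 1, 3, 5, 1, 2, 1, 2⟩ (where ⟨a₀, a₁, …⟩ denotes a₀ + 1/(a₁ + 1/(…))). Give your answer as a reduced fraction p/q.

2830/263

Work from the innermost term outward:
Start with 2.
1 + 1/(2/1) = 1 + 1/2 = 3/2
2 + 1/(3/2) = 2 + 2/3 = 8/3
1 + 1/(8/3) = 1 + 3/8 = 11/8
5 + 1/(11/8) = 5 + 8/11 = 63/11
3 + 1/(63/11) = 3 + 11/63 = 200/63
1 + 1/(200/63) = 1 + 63/200 = 263/200
10 + 1/(263/200) = 10 + 200/263 = 2830/263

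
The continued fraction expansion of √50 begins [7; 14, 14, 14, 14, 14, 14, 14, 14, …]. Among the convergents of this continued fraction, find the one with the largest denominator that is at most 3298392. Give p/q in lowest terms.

List convergents until the denominator exceeds the bound:
a_0 = 7: 7/1  (≤ bound)
a_1 = 14: 99/14  (≤ bound)
a_2 = 14: 1393/197  (≤ bound)
a_3 = 14: 19601/2772  (≤ bound)
a_4 = 14: 275807/39005  (≤ bound)
a_5 = 14: 3880899/548842  (≤ bound)
a_6 = 14: 54608393/7722793  (> 3298392, stop)

3880899/548842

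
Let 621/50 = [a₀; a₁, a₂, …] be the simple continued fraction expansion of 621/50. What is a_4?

621 ÷ 50 → quotient 12, remainder 21
50 ÷ 21 → quotient 2, remainder 8
21 ÷ 8 → quotient 2, remainder 5
8 ÷ 5 → quotient 1, remainder 3
5 ÷ 3 → quotient 1, remainder 2

1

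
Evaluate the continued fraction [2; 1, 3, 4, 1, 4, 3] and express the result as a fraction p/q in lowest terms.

Start with 3.
4 + 1/(3/1) = 4 + 1/3 = 13/3
1 + 1/(13/3) = 1 + 3/13 = 16/13
4 + 1/(16/13) = 4 + 13/16 = 77/16
3 + 1/(77/16) = 3 + 16/77 = 247/77
1 + 1/(247/77) = 1 + 77/247 = 324/247
2 + 1/(324/247) = 2 + 247/324 = 895/324

895/324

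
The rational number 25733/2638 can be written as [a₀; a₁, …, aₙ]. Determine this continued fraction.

[9; 1, 3, 12, 1, 15, 1, 2]

Apply division with remainder until the remainder is 0:
25733 ÷ 2638 → quotient 9, remainder 1991
2638 ÷ 1991 → quotient 1, remainder 647
1991 ÷ 647 → quotient 3, remainder 50
647 ÷ 50 → quotient 12, remainder 47
50 ÷ 47 → quotient 1, remainder 3
47 ÷ 3 → quotient 15, remainder 2
3 ÷ 2 → quotient 1, remainder 1
2 ÷ 1 → quotient 2, remainder 0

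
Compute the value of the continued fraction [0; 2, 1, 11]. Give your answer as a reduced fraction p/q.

12/35

a_0 = 0: 0/1
a_1 = 2: 1/2
a_2 = 1: 1/3
a_3 = 11: 12/35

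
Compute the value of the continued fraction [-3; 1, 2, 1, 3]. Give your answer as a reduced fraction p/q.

Start with 3.
1 + 1/(3/1) = 1 + 1/3 = 4/3
2 + 1/(4/3) = 2 + 3/4 = 11/4
1 + 1/(11/4) = 1 + 4/11 = 15/11
-3 + 1/(15/11) = -3 + 11/15 = -34/15

-34/15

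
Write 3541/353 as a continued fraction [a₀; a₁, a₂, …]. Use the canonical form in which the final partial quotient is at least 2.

⌊3541/353⌋ = 10, remainder 11
⌊353/11⌋ = 32, remainder 1
⌊11/1⌋ = 11, remainder 0

[10; 32, 11]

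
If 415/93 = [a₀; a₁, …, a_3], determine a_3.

Repeatedly divide and take the remainder:
⌊415/93⌋ = 4, remainder 43
⌊93/43⌋ = 2, remainder 7
⌊43/7⌋ = 6, remainder 1
⌊7/1⌋ = 7, remainder 0

7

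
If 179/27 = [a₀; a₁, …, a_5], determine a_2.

179 = 6·27 + 17, so a_0 = 6
27 = 1·17 + 10, so a_1 = 1
17 = 1·10 + 7, so a_2 = 1

1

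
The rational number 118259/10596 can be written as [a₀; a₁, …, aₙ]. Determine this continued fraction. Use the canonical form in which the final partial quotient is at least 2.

⌊118259/10596⌋ = 11, remainder 1703
⌊10596/1703⌋ = 6, remainder 378
⌊1703/378⌋ = 4, remainder 191
⌊378/191⌋ = 1, remainder 187
⌊191/187⌋ = 1, remainder 4
⌊187/4⌋ = 46, remainder 3
⌊4/3⌋ = 1, remainder 1
⌊3/1⌋ = 3, remainder 0

[11; 6, 4, 1, 1, 46, 1, 3]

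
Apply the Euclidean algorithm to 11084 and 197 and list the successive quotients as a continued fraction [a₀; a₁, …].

[56; 3, 1, 3, 1, 2, 1, 2]

11084 ÷ 197 → quotient 56, remainder 52
197 ÷ 52 → quotient 3, remainder 41
52 ÷ 41 → quotient 1, remainder 11
41 ÷ 11 → quotient 3, remainder 8
11 ÷ 8 → quotient 1, remainder 3
8 ÷ 3 → quotient 2, remainder 2
3 ÷ 2 → quotient 1, remainder 1
2 ÷ 1 → quotient 2, remainder 0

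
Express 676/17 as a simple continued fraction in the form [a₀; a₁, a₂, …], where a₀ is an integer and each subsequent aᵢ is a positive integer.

⌊676/17⌋ = 39, remainder 13
⌊17/13⌋ = 1, remainder 4
⌊13/4⌋ = 3, remainder 1
⌊4/1⌋ = 4, remainder 0

[39; 1, 3, 4]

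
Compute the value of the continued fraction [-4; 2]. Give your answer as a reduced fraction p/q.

Use the convergent recurrence hₖ = aₖ·hₖ₋₁ + hₖ₋₂ (and likewise for the denominators kₖ):
a_0 = -4: -4/1
a_1 = 2: -7/2

-7/2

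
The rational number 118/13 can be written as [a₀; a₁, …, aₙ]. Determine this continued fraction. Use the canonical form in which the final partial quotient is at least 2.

[9; 13]

118 = 9·13 + 1, so a_0 = 9
13 = 13·1 + 0, so a_1 = 13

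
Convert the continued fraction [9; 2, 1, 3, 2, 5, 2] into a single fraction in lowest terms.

a_0 = 9: 9/1
a_1 = 2: 19/2
a_2 = 1: 28/3
a_3 = 3: 103/11
a_4 = 2: 234/25
a_5 = 5: 1273/136
a_6 = 2: 2780/297

2780/297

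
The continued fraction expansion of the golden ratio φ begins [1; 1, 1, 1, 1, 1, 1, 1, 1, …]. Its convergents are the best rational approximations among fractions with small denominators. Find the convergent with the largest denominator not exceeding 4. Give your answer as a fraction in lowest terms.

List convergents until the denominator exceeds the bound:
a_0 = 1: 1/1  (≤ bound)
a_1 = 1: 2/1  (≤ bound)
a_2 = 1: 3/2  (≤ bound)
a_3 = 1: 5/3  (≤ bound)
a_4 = 1: 8/5  (> 4, stop)

5/3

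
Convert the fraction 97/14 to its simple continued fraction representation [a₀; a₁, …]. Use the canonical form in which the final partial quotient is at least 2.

[6; 1, 13]

Apply division with remainder until the remainder is 0:
⌊97/14⌋ = 6, remainder 13
⌊14/13⌋ = 1, remainder 1
⌊13/1⌋ = 13, remainder 0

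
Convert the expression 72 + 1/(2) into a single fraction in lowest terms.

Start with 2.
72 + 1/(2/1) = 72 + 1/2 = 145/2

145/2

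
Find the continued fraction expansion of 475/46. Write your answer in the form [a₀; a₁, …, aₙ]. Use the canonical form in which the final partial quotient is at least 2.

475 ÷ 46 → quotient 10, remainder 15
46 ÷ 15 → quotient 3, remainder 1
15 ÷ 1 → quotient 15, remainder 0

[10; 3, 15]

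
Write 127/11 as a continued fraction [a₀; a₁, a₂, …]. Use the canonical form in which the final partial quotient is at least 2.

Run the Euclidean algorithm, recording each quotient:
127 = 11·11 + 6, so a_0 = 11
11 = 1·6 + 5, so a_1 = 1
6 = 1·5 + 1, so a_2 = 1
5 = 5·1 + 0, so a_3 = 5

[11; 1, 1, 5]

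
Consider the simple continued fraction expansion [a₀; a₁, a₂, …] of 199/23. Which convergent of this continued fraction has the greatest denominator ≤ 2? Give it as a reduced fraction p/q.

a_0 = 8: 8/1  (≤ bound)
a_1 = 1: 9/1  (≤ bound)
a_2 = 1: 17/2  (≤ bound)
a_3 = 1: 26/3  (> 2, stop)

17/2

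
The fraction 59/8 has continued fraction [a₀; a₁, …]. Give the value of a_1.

⌊59/8⌋ = 7, remainder 3
⌊8/3⌋ = 2, remainder 2

2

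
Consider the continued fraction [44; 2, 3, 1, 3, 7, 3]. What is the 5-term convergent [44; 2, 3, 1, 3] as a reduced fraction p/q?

1511/34

Work from the innermost term outward:
Start with 3.
1 + 1/(3/1) = 1 + 1/3 = 4/3
3 + 1/(4/3) = 3 + 3/4 = 15/4
2 + 1/(15/4) = 2 + 4/15 = 34/15
44 + 1/(34/15) = 44 + 15/34 = 1511/34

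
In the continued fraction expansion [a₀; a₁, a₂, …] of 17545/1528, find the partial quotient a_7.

3

17545 ÷ 1528 → quotient 11, remainder 737
1528 ÷ 737 → quotient 2, remainder 54
737 ÷ 54 → quotient 13, remainder 35
54 ÷ 35 → quotient 1, remainder 19
35 ÷ 19 → quotient 1, remainder 16
19 ÷ 16 → quotient 1, remainder 3
16 ÷ 3 → quotient 5, remainder 1
3 ÷ 1 → quotient 3, remainder 0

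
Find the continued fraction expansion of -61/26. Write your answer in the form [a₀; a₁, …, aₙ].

Run the Euclidean algorithm, recording each quotient:
⌊-61/26⌋ = -3, remainder 17
⌊26/17⌋ = 1, remainder 9
⌊17/9⌋ = 1, remainder 8
⌊9/8⌋ = 1, remainder 1
⌊8/1⌋ = 8, remainder 0

[-3; 1, 1, 1, 8]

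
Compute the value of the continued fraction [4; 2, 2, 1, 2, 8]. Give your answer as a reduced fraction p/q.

703/159

Start with 8.
2 + 1/(8/1) = 2 + 1/8 = 17/8
1 + 1/(17/8) = 1 + 8/17 = 25/17
2 + 1/(25/17) = 2 + 17/25 = 67/25
2 + 1/(67/25) = 2 + 25/67 = 159/67
4 + 1/(159/67) = 4 + 67/159 = 703/159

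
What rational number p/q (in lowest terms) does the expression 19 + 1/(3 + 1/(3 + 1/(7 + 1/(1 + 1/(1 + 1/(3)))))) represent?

Work from the innermost term outward:
Start with 3.
1 + 1/(3/1) = 1 + 1/3 = 4/3
1 + 1/(4/3) = 1 + 3/4 = 7/4
7 + 1/(7/4) = 7 + 4/7 = 53/7
3 + 1/(53/7) = 3 + 7/53 = 166/53
3 + 1/(166/53) = 3 + 53/166 = 551/166
19 + 1/(551/166) = 19 + 166/551 = 10635/551

10635/551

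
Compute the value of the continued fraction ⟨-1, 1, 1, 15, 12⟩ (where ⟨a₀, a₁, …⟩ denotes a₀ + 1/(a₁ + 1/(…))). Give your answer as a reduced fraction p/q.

-181/374

Start with 12.
15 + 1/(12/1) = 15 + 1/12 = 181/12
1 + 1/(181/12) = 1 + 12/181 = 193/181
1 + 1/(193/181) = 1 + 181/193 = 374/193
-1 + 1/(374/193) = -1 + 193/374 = -181/374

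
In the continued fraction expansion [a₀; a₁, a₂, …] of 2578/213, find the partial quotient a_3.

2

⌊2578/213⌋ = 12, remainder 22
⌊213/22⌋ = 9, remainder 15
⌊22/15⌋ = 1, remainder 7
⌊15/7⌋ = 2, remainder 1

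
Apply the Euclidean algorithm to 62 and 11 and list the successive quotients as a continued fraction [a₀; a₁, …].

Apply division with remainder until the remainder is 0:
62 = 5·11 + 7, so a_0 = 5
11 = 1·7 + 4, so a_1 = 1
7 = 1·4 + 3, so a_2 = 1
4 = 1·3 + 1, so a_3 = 1
3 = 3·1 + 0, so a_4 = 3

[5; 1, 1, 1, 3]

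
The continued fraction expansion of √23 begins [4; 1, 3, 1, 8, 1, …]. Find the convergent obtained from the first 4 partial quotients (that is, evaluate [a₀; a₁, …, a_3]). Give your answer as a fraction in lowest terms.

Build up convergents one term at a time:
a_0 = 4: 4/1
a_1 = 1: 5/1
a_2 = 3: 19/4
a_3 = 1: 24/5

24/5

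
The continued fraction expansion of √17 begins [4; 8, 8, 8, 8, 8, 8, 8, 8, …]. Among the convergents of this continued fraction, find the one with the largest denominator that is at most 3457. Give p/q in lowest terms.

a_0 = 4: 4/1  (≤ bound)
a_1 = 8: 33/8  (≤ bound)
a_2 = 8: 268/65  (≤ bound)
a_3 = 8: 2177/528  (≤ bound)
a_4 = 8: 17684/4289  (> 3457, stop)

2177/528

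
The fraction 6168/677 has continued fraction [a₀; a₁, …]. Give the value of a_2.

37

Run the Euclidean algorithm, recording each quotient:
6168 = 9·677 + 75, so a_0 = 9
677 = 9·75 + 2, so a_1 = 9
75 = 37·2 + 1, so a_2 = 37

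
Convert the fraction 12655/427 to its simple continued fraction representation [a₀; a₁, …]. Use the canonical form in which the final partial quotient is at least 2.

[29; 1, 1, 1, 3, 12, 1, 2]

12655 ÷ 427 → quotient 29, remainder 272
427 ÷ 272 → quotient 1, remainder 155
272 ÷ 155 → quotient 1, remainder 117
155 ÷ 117 → quotient 1, remainder 38
117 ÷ 38 → quotient 3, remainder 3
38 ÷ 3 → quotient 12, remainder 2
3 ÷ 2 → quotient 1, remainder 1
2 ÷ 1 → quotient 2, remainder 0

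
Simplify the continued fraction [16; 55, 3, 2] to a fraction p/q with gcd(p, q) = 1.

6199/387

Start with 2.
3 + 1/(2/1) = 3 + 1/2 = 7/2
55 + 1/(7/2) = 55 + 2/7 = 387/7
16 + 1/(387/7) = 16 + 7/387 = 6199/387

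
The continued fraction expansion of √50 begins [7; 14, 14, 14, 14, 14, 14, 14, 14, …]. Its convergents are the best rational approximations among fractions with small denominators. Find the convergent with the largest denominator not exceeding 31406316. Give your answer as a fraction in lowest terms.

List convergents until the denominator exceeds the bound:
a_0 = 7: 7/1  (≤ bound)
a_1 = 14: 99/14  (≤ bound)
a_2 = 14: 1393/197  (≤ bound)
a_3 = 14: 19601/2772  (≤ bound)
a_4 = 14: 275807/39005  (≤ bound)
a_5 = 14: 3880899/548842  (≤ bound)
a_6 = 14: 54608393/7722793  (≤ bound)
a_7 = 14: 768398401/108667944  (> 31406316, stop)

54608393/7722793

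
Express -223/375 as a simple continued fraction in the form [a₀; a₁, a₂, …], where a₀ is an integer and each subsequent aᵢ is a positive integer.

Apply division with remainder until the remainder is 0:
⌊-223/375⌋ = -1, remainder 152
⌊375/152⌋ = 2, remainder 71
⌊152/71⌋ = 2, remainder 10
⌊71/10⌋ = 7, remainder 1
⌊10/1⌋ = 10, remainder 0

[-1; 2, 2, 7, 10]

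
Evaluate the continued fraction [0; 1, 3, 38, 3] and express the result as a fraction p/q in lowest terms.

348/463

Starting at the tail and folding back:
Start with 3.
38 + 1/(3/1) = 38 + 1/3 = 115/3
3 + 1/(115/3) = 3 + 3/115 = 348/115
1 + 1/(348/115) = 1 + 115/348 = 463/348
0 + 1/(463/348) = 0 + 348/463 = 348/463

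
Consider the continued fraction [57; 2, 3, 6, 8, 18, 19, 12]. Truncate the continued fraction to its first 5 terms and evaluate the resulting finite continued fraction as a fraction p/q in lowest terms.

20618/359

Collapse the nested fraction from the inside out:
Start with 8.
6 + 1/(8/1) = 6 + 1/8 = 49/8
3 + 1/(49/8) = 3 + 8/49 = 155/49
2 + 1/(155/49) = 2 + 49/155 = 359/155
57 + 1/(359/155) = 57 + 155/359 = 20618/359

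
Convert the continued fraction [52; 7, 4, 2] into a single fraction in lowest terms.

3389/65

a_0 = 52: 52/1
a_1 = 7: 365/7
a_2 = 4: 1512/29
a_3 = 2: 3389/65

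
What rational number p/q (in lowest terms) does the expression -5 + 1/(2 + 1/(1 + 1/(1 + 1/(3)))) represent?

-83/18

Starting at the tail and folding back:
Start with 3.
1 + 1/(3/1) = 1 + 1/3 = 4/3
1 + 1/(4/3) = 1 + 3/4 = 7/4
2 + 1/(7/4) = 2 + 4/7 = 18/7
-5 + 1/(18/7) = -5 + 7/18 = -83/18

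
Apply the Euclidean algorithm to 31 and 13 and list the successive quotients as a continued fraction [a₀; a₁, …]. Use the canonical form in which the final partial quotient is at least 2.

31 ÷ 13 → quotient 2, remainder 5
13 ÷ 5 → quotient 2, remainder 3
5 ÷ 3 → quotient 1, remainder 2
3 ÷ 2 → quotient 1, remainder 1
2 ÷ 1 → quotient 2, remainder 0

[2; 2, 1, 1, 2]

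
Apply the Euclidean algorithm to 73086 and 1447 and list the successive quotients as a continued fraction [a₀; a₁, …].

[50; 1, 1, 28, 2, 3, 1, 2]

Repeatedly divide and take the remainder:
73086 ÷ 1447 → quotient 50, remainder 736
1447 ÷ 736 → quotient 1, remainder 711
736 ÷ 711 → quotient 1, remainder 25
711 ÷ 25 → quotient 28, remainder 11
25 ÷ 11 → quotient 2, remainder 3
11 ÷ 3 → quotient 3, remainder 2
3 ÷ 2 → quotient 1, remainder 1
2 ÷ 1 → quotient 2, remainder 0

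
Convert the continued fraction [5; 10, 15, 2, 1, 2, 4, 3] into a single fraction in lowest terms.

Start with 3.
4 + 1/(3/1) = 4 + 1/3 = 13/3
2 + 1/(13/3) = 2 + 3/13 = 29/13
1 + 1/(29/13) = 1 + 13/29 = 42/29
2 + 1/(42/29) = 2 + 29/42 = 113/42
15 + 1/(113/42) = 15 + 42/113 = 1737/113
10 + 1/(1737/113) = 10 + 113/1737 = 17483/1737
5 + 1/(17483/1737) = 5 + 1737/17483 = 89152/17483

89152/17483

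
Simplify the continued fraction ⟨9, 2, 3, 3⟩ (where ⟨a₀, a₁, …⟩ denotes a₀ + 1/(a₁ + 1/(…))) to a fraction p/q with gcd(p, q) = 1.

Start with 3.
3 + 1/(3/1) = 3 + 1/3 = 10/3
2 + 1/(10/3) = 2 + 3/10 = 23/10
9 + 1/(23/10) = 9 + 10/23 = 217/23

217/23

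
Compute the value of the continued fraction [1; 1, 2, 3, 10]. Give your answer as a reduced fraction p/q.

175/103

Start with 10.
3 + 1/(10/1) = 3 + 1/10 = 31/10
2 + 1/(31/10) = 2 + 10/31 = 72/31
1 + 1/(72/31) = 1 + 31/72 = 103/72
1 + 1/(103/72) = 1 + 72/103 = 175/103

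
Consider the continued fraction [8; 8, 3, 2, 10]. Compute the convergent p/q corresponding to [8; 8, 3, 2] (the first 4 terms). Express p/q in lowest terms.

a_0 = 8: 8/1
a_1 = 8: 65/8
a_2 = 3: 203/25
a_3 = 2: 471/58

471/58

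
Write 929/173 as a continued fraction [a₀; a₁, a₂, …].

[5; 2, 1, 2, 2, 1, 2, 2]

929 ÷ 173 → quotient 5, remainder 64
173 ÷ 64 → quotient 2, remainder 45
64 ÷ 45 → quotient 1, remainder 19
45 ÷ 19 → quotient 2, remainder 7
19 ÷ 7 → quotient 2, remainder 5
7 ÷ 5 → quotient 1, remainder 2
5 ÷ 2 → quotient 2, remainder 1
2 ÷ 1 → quotient 2, remainder 0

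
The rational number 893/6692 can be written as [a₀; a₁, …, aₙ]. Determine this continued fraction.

[0; 7, 2, 40, 11]

893 ÷ 6692 → quotient 0, remainder 893
6692 ÷ 893 → quotient 7, remainder 441
893 ÷ 441 → quotient 2, remainder 11
441 ÷ 11 → quotient 40, remainder 1
11 ÷ 1 → quotient 11, remainder 0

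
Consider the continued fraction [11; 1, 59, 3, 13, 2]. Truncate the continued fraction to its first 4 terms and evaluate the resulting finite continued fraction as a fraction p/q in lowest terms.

Starting at the tail and folding back:
Start with 3.
59 + 1/(3/1) = 59 + 1/3 = 178/3
1 + 1/(178/3) = 1 + 3/178 = 181/178
11 + 1/(181/178) = 11 + 178/181 = 2169/181

2169/181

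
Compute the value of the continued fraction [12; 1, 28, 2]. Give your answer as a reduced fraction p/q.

765/59

a_0 = 12: 12/1
a_1 = 1: 13/1
a_2 = 28: 376/29
a_3 = 2: 765/59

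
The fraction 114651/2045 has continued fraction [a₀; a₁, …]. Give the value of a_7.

Repeatedly divide and take the remainder:
114651 = 56·2045 + 131, so a_0 = 56
2045 = 15·131 + 80, so a_1 = 15
131 = 1·80 + 51, so a_2 = 1
80 = 1·51 + 29, so a_3 = 1
51 = 1·29 + 22, so a_4 = 1
29 = 1·22 + 7, so a_5 = 1
22 = 3·7 + 1, so a_6 = 3
7 = 7·1 + 0, so a_7 = 7

7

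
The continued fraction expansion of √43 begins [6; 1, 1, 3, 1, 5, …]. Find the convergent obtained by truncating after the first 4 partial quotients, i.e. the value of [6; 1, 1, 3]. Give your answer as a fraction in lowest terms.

46/7

Start with 3.
1 + 1/(3/1) = 1 + 1/3 = 4/3
1 + 1/(4/3) = 1 + 3/4 = 7/4
6 + 1/(7/4) = 6 + 4/7 = 46/7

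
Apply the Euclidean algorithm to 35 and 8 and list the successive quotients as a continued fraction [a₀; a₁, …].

[4; 2, 1, 2]

⌊35/8⌋ = 4, remainder 3
⌊8/3⌋ = 2, remainder 2
⌊3/2⌋ = 1, remainder 1
⌊2/1⌋ = 2, remainder 0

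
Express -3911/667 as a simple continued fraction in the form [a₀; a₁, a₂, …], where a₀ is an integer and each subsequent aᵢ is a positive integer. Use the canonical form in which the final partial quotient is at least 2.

[-6; 7, 3, 30]

-3911 = -6·667 + 91, so a_0 = -6
667 = 7·91 + 30, so a_1 = 7
91 = 3·30 + 1, so a_2 = 3
30 = 30·1 + 0, so a_3 = 30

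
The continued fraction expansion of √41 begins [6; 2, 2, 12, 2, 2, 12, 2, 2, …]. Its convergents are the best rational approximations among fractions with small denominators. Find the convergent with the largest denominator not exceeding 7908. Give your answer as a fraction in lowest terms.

a_0 = 6: 6/1  (≤ bound)
a_1 = 2: 13/2  (≤ bound)
a_2 = 2: 32/5  (≤ bound)
a_3 = 12: 397/62  (≤ bound)
a_4 = 2: 826/129  (≤ bound)
a_5 = 2: 2049/320  (≤ bound)
a_6 = 12: 25414/3969  (≤ bound)
a_7 = 2: 52877/8258  (> 7908, stop)

25414/3969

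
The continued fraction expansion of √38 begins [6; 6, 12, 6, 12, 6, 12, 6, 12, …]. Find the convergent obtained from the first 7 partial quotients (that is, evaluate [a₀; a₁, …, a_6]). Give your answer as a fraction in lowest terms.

2463306/399601

Start with 12.
6 + 1/(12/1) = 6 + 1/12 = 73/12
12 + 1/(73/12) = 12 + 12/73 = 888/73
6 + 1/(888/73) = 6 + 73/888 = 5401/888
12 + 1/(5401/888) = 12 + 888/5401 = 65700/5401
6 + 1/(65700/5401) = 6 + 5401/65700 = 399601/65700
6 + 1/(399601/65700) = 6 + 65700/399601 = 2463306/399601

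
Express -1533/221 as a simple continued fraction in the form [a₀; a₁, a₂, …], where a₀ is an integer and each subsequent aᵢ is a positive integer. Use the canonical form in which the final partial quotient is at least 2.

[-7; 15, 1, 3, 1, 2]

-1533 = -7·221 + 14, so a_0 = -7
221 = 15·14 + 11, so a_1 = 15
14 = 1·11 + 3, so a_2 = 1
11 = 3·3 + 2, so a_3 = 3
3 = 1·2 + 1, so a_4 = 1
2 = 2·1 + 0, so a_5 = 2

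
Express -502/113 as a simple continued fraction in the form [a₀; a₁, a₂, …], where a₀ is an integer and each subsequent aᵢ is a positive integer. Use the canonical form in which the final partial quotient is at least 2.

[-5; 1, 1, 3, 1, 5, 2]

-502 ÷ 113 → quotient -5, remainder 63
113 ÷ 63 → quotient 1, remainder 50
63 ÷ 50 → quotient 1, remainder 13
50 ÷ 13 → quotient 3, remainder 11
13 ÷ 11 → quotient 1, remainder 2
11 ÷ 2 → quotient 5, remainder 1
2 ÷ 1 → quotient 2, remainder 0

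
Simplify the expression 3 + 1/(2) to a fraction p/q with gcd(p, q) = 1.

7/2

a_0 = 3: 3/1
a_1 = 2: 7/2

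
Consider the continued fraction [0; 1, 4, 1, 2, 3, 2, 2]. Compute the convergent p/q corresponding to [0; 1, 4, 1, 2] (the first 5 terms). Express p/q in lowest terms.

a_0 = 0: 0/1
a_1 = 1: 1/1
a_2 = 4: 4/5
a_3 = 1: 5/6
a_4 = 2: 14/17

14/17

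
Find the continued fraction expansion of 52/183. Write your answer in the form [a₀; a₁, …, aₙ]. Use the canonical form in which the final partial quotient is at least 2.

Run the Euclidean algorithm, recording each quotient:
52 ÷ 183 → quotient 0, remainder 52
183 ÷ 52 → quotient 3, remainder 27
52 ÷ 27 → quotient 1, remainder 25
27 ÷ 25 → quotient 1, remainder 2
25 ÷ 2 → quotient 12, remainder 1
2 ÷ 1 → quotient 2, remainder 0

[0; 3, 1, 1, 12, 2]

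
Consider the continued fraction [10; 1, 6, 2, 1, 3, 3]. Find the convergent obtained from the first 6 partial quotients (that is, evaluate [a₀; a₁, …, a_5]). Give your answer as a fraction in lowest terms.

a_0 = 10: 10/1
a_1 = 1: 11/1
a_2 = 6: 76/7
a_3 = 2: 163/15
a_4 = 1: 239/22
a_5 = 3: 880/81

880/81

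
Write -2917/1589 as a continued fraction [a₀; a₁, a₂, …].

-2917 ÷ 1589 → quotient -2, remainder 261
1589 ÷ 261 → quotient 6, remainder 23
261 ÷ 23 → quotient 11, remainder 8
23 ÷ 8 → quotient 2, remainder 7
8 ÷ 7 → quotient 1, remainder 1
7 ÷ 1 → quotient 7, remainder 0

[-2; 6, 11, 2, 1, 7]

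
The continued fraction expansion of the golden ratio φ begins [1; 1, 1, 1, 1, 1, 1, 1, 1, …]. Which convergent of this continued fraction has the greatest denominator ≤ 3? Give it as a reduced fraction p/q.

5/3

List convergents until the denominator exceeds the bound:
a_0 = 1: 1/1  (≤ bound)
a_1 = 1: 2/1  (≤ bound)
a_2 = 1: 3/2  (≤ bound)
a_3 = 1: 5/3  (≤ bound)
a_4 = 1: 8/5  (> 3, stop)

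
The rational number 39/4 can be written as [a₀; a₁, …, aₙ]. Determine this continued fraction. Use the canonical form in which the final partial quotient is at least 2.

Repeatedly divide and take the remainder:
39 ÷ 4 → quotient 9, remainder 3
4 ÷ 3 → quotient 1, remainder 1
3 ÷ 1 → quotient 3, remainder 0

[9; 1, 3]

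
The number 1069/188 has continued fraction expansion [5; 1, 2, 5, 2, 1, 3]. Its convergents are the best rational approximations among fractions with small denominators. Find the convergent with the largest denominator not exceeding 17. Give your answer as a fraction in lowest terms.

91/16

List convergents until the denominator exceeds the bound:
a_0 = 5: 5/1  (≤ bound)
a_1 = 1: 6/1  (≤ bound)
a_2 = 2: 17/3  (≤ bound)
a_3 = 5: 91/16  (≤ bound)
a_4 = 2: 199/35  (> 17, stop)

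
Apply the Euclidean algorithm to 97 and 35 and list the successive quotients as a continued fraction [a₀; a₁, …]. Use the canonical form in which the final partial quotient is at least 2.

⌊97/35⌋ = 2, remainder 27
⌊35/27⌋ = 1, remainder 8
⌊27/8⌋ = 3, remainder 3
⌊8/3⌋ = 2, remainder 2
⌊3/2⌋ = 1, remainder 1
⌊2/1⌋ = 2, remainder 0

[2; 1, 3, 2, 1, 2]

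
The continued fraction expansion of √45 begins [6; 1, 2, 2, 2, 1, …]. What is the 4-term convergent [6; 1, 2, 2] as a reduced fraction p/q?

47/7

Start with 2.
2 + 1/(2/1) = 2 + 1/2 = 5/2
1 + 1/(5/2) = 1 + 2/5 = 7/5
6 + 1/(7/5) = 6 + 5/7 = 47/7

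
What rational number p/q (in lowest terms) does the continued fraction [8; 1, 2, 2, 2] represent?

148/17

Work from the innermost term outward:
Start with 2.
2 + 1/(2/1) = 2 + 1/2 = 5/2
2 + 1/(5/2) = 2 + 2/5 = 12/5
1 + 1/(12/5) = 1 + 5/12 = 17/12
8 + 1/(17/12) = 8 + 12/17 = 148/17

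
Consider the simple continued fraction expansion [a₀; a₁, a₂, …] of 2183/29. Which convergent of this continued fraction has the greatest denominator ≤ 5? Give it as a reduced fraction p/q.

List convergents until the denominator exceeds the bound:
a_0 = 75: 75/1  (≤ bound)
a_1 = 3: 226/3  (≤ bound)
a_2 = 1: 301/4  (≤ bound)
a_3 = 1: 527/7  (> 5, stop)

301/4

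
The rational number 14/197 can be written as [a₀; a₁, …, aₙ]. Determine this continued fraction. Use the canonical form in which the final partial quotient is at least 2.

[0; 14, 14]

Run the Euclidean algorithm, recording each quotient:
14 ÷ 197 → quotient 0, remainder 14
197 ÷ 14 → quotient 14, remainder 1
14 ÷ 1 → quotient 14, remainder 0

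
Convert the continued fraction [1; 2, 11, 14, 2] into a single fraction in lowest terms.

992/671

a_0 = 1: 1/1
a_1 = 2: 3/2
a_2 = 11: 34/23
a_3 = 14: 479/324
a_4 = 2: 992/671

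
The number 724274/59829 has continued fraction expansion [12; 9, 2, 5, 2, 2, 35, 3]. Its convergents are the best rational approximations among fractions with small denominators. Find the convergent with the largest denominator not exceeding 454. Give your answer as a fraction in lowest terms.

2748/227

List convergents until the denominator exceeds the bound:
a_0 = 12: 12/1  (≤ bound)
a_1 = 9: 109/9  (≤ bound)
a_2 = 2: 230/19  (≤ bound)
a_3 = 5: 1259/104  (≤ bound)
a_4 = 2: 2748/227  (≤ bound)
a_5 = 2: 6755/558  (> 454, stop)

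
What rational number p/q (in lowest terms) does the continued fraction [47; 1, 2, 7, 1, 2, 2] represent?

8058/169

Starting at the tail and folding back:
Start with 2.
2 + 1/(2/1) = 2 + 1/2 = 5/2
1 + 1/(5/2) = 1 + 2/5 = 7/5
7 + 1/(7/5) = 7 + 5/7 = 54/7
2 + 1/(54/7) = 2 + 7/54 = 115/54
1 + 1/(115/54) = 1 + 54/115 = 169/115
47 + 1/(169/115) = 47 + 115/169 = 8058/169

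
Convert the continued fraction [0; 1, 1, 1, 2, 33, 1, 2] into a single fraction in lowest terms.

a_0 = 0: 0/1
a_1 = 1: 1/1
a_2 = 1: 1/2
a_3 = 1: 2/3
a_4 = 2: 5/8
a_5 = 33: 167/267
a_6 = 1: 172/275
a_7 = 2: 511/817

511/817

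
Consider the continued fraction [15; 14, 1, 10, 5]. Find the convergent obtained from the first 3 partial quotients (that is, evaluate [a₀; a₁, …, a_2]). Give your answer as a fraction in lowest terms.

Start with 1.
14 + 1/(1/1) = 14 + 1/1 = 15/1
15 + 1/(15/1) = 15 + 1/15 = 226/15

226/15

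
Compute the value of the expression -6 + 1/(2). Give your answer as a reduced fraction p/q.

Start with 2.
-6 + 1/(2/1) = -6 + 1/2 = -11/2

-11/2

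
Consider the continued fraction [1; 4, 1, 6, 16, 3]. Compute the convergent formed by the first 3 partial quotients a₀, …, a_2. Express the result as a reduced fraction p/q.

a_0 = 1: 1/1
a_1 = 4: 5/4
a_2 = 1: 6/5

6/5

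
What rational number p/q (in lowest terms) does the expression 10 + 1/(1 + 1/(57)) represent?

a_0 = 10: 10/1
a_1 = 1: 11/1
a_2 = 57: 637/58

637/58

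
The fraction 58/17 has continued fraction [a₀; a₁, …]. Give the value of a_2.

2

⌊58/17⌋ = 3, remainder 7
⌊17/7⌋ = 2, remainder 3
⌊7/3⌋ = 2, remainder 1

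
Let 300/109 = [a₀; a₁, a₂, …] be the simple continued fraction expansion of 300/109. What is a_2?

3

300 = 2·109 + 82, so a_0 = 2
109 = 1·82 + 27, so a_1 = 1
82 = 3·27 + 1, so a_2 = 3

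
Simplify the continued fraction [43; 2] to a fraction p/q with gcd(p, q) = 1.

Collapse the nested fraction from the inside out:
Start with 2.
43 + 1/(2/1) = 43 + 1/2 = 87/2

87/2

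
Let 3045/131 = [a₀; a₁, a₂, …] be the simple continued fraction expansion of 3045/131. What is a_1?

3045 = 23·131 + 32, so a_0 = 23
131 = 4·32 + 3, so a_1 = 4

4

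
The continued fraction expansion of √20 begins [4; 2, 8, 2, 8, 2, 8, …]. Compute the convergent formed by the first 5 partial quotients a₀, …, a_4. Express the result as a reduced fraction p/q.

1364/305

Collapse the nested fraction from the inside out:
Start with 8.
2 + 1/(8/1) = 2 + 1/8 = 17/8
8 + 1/(17/8) = 8 + 8/17 = 144/17
2 + 1/(144/17) = 2 + 17/144 = 305/144
4 + 1/(305/144) = 4 + 144/305 = 1364/305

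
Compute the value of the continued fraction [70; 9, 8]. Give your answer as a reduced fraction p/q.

5118/73

a_0 = 70: 70/1
a_1 = 9: 631/9
a_2 = 8: 5118/73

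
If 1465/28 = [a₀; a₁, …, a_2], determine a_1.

Repeatedly divide and take the remainder:
1465 ÷ 28 → quotient 52, remainder 9
28 ÷ 9 → quotient 3, remainder 1

3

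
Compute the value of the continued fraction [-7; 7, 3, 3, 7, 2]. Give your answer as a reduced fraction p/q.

Start with 2.
7 + 1/(2/1) = 7 + 1/2 = 15/2
3 + 1/(15/2) = 3 + 2/15 = 47/15
3 + 1/(47/15) = 3 + 15/47 = 156/47
7 + 1/(156/47) = 7 + 47/156 = 1139/156
-7 + 1/(1139/156) = -7 + 156/1139 = -7817/1139

-7817/1139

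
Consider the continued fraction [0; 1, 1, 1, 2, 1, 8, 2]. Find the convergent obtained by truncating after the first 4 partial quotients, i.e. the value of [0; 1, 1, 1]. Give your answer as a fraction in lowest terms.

Build up convergents one term at a time:
a_0 = 0: 0/1
a_1 = 1: 1/1
a_2 = 1: 1/2
a_3 = 1: 2/3

2/3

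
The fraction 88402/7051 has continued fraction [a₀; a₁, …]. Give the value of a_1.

1

88402 ÷ 7051 → quotient 12, remainder 3790
7051 ÷ 3790 → quotient 1, remainder 3261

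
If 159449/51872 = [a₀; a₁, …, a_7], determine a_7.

6

159449 = 3·51872 + 3833, so a_0 = 3
51872 = 13·3833 + 2043, so a_1 = 13
3833 = 1·2043 + 1790, so a_2 = 1
2043 = 1·1790 + 253, so a_3 = 1
1790 = 7·253 + 19, so a_4 = 7
253 = 13·19 + 6, so a_5 = 13
19 = 3·6 + 1, so a_6 = 3
6 = 6·1 + 0, so a_7 = 6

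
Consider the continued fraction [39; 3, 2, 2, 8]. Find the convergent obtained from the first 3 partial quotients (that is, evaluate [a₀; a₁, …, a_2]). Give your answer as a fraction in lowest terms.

Collapse the nested fraction from the inside out:
Start with 2.
3 + 1/(2/1) = 3 + 1/2 = 7/2
39 + 1/(7/2) = 39 + 2/7 = 275/7

275/7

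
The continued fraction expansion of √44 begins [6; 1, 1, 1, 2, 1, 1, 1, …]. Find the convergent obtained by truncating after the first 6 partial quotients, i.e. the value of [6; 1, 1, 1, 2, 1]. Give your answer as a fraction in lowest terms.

73/11

Work from the innermost term outward:
Start with 1.
2 + 1/(1/1) = 2 + 1/1 = 3/1
1 + 1/(3/1) = 1 + 1/3 = 4/3
1 + 1/(4/3) = 1 + 3/4 = 7/4
1 + 1/(7/4) = 1 + 4/7 = 11/7
6 + 1/(11/7) = 6 + 7/11 = 73/11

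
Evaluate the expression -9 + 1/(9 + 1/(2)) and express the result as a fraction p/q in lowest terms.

-169/19

Start with 2.
9 + 1/(2/1) = 9 + 1/2 = 19/2
-9 + 1/(19/2) = -9 + 2/19 = -169/19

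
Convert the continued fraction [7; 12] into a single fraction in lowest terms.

85/12

Start with 12.
7 + 1/(12/1) = 7 + 1/12 = 85/12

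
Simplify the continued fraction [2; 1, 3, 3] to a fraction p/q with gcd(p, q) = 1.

36/13

Start with 3.
3 + 1/(3/1) = 3 + 1/3 = 10/3
1 + 1/(10/3) = 1 + 3/10 = 13/10
2 + 1/(13/10) = 2 + 10/13 = 36/13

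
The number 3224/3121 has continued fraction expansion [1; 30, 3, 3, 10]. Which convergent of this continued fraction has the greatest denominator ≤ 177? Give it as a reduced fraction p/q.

94/91

a_0 = 1: 1/1  (≤ bound)
a_1 = 30: 31/30  (≤ bound)
a_2 = 3: 94/91  (≤ bound)
a_3 = 3: 313/303  (> 177, stop)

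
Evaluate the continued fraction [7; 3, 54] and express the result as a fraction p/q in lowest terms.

1195/163

Start with 54.
3 + 1/(54/1) = 3 + 1/54 = 163/54
7 + 1/(163/54) = 7 + 54/163 = 1195/163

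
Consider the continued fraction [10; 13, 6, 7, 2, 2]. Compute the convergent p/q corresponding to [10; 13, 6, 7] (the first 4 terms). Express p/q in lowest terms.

a_0 = 10: 10/1
a_1 = 13: 131/13
a_2 = 6: 796/79
a_3 = 7: 5703/566

5703/566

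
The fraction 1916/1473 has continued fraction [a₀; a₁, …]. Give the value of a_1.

Repeatedly divide and take the remainder:
1916 = 1·1473 + 443, so a_0 = 1
1473 = 3·443 + 144, so a_1 = 3

3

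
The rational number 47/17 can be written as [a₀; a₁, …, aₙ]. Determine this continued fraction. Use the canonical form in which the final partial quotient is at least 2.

47 = 2·17 + 13, so a_0 = 2
17 = 1·13 + 4, so a_1 = 1
13 = 3·4 + 1, so a_2 = 3
4 = 4·1 + 0, so a_3 = 4

[2; 1, 3, 4]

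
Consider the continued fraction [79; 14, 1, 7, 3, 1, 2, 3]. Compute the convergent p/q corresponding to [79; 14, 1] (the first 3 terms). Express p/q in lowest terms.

Build up convergents one term at a time:
a_0 = 79: 79/1
a_1 = 14: 1107/14
a_2 = 1: 1186/15

1186/15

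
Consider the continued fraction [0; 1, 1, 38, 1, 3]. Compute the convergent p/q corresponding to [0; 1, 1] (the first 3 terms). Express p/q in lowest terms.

1/2

Start with 1.
1 + 1/(1/1) = 1 + 1/1 = 2/1
0 + 1/(2/1) = 0 + 1/2 = 1/2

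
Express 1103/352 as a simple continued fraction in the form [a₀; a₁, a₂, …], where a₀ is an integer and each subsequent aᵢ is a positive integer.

⌊1103/352⌋ = 3, remainder 47
⌊352/47⌋ = 7, remainder 23
⌊47/23⌋ = 2, remainder 1
⌊23/1⌋ = 23, remainder 0

[3; 7, 2, 23]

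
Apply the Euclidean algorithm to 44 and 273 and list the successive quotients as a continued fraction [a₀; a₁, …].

[0; 6, 4, 1, 8]

Run the Euclidean algorithm, recording each quotient:
⌊44/273⌋ = 0, remainder 44
⌊273/44⌋ = 6, remainder 9
⌊44/9⌋ = 4, remainder 8
⌊9/8⌋ = 1, remainder 1
⌊8/1⌋ = 8, remainder 0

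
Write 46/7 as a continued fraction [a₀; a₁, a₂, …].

46 ÷ 7 → quotient 6, remainder 4
7 ÷ 4 → quotient 1, remainder 3
4 ÷ 3 → quotient 1, remainder 1
3 ÷ 1 → quotient 3, remainder 0

[6; 1, 1, 3]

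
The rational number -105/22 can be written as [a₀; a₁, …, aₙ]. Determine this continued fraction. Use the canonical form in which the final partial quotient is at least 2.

[-5; 4, 2, 2]

-105 ÷ 22 → quotient -5, remainder 5
22 ÷ 5 → quotient 4, remainder 2
5 ÷ 2 → quotient 2, remainder 1
2 ÷ 1 → quotient 2, remainder 0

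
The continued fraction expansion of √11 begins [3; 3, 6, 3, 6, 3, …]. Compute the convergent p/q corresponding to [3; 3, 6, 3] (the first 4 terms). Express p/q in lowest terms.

Collapse the nested fraction from the inside out:
Start with 3.
6 + 1/(3/1) = 6 + 1/3 = 19/3
3 + 1/(19/3) = 3 + 3/19 = 60/19
3 + 1/(60/19) = 3 + 19/60 = 199/60

199/60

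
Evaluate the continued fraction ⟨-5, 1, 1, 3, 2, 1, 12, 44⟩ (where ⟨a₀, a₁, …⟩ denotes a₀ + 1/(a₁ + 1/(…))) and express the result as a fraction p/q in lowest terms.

Start with 44.
12 + 1/(44/1) = 12 + 1/44 = 529/44
1 + 1/(529/44) = 1 + 44/529 = 573/529
2 + 1/(573/529) = 2 + 529/573 = 1675/573
3 + 1/(1675/573) = 3 + 573/1675 = 5598/1675
1 + 1/(5598/1675) = 1 + 1675/5598 = 7273/5598
1 + 1/(7273/5598) = 1 + 5598/7273 = 12871/7273
-5 + 1/(12871/7273) = -5 + 7273/12871 = -57082/12871

-57082/12871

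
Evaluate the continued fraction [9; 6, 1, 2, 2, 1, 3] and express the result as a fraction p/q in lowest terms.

2269/248

Start with 3.
1 + 1/(3/1) = 1 + 1/3 = 4/3
2 + 1/(4/3) = 2 + 3/4 = 11/4
2 + 1/(11/4) = 2 + 4/11 = 26/11
1 + 1/(26/11) = 1 + 11/26 = 37/26
6 + 1/(37/26) = 6 + 26/37 = 248/37
9 + 1/(248/37) = 9 + 37/248 = 2269/248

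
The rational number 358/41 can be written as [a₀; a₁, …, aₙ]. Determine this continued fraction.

[8; 1, 2, 1, 2, 1, 2]

⌊358/41⌋ = 8, remainder 30
⌊41/30⌋ = 1, remainder 11
⌊30/11⌋ = 2, remainder 8
⌊11/8⌋ = 1, remainder 3
⌊8/3⌋ = 2, remainder 2
⌊3/2⌋ = 1, remainder 1
⌊2/1⌋ = 2, remainder 0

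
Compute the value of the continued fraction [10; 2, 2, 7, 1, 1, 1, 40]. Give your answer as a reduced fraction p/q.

a_0 = 10: 10/1
a_1 = 2: 21/2
a_2 = 2: 52/5
a_3 = 7: 385/37
a_4 = 1: 437/42
a_5 = 1: 822/79
a_6 = 1: 1259/121
a_7 = 40: 51182/4919

51182/4919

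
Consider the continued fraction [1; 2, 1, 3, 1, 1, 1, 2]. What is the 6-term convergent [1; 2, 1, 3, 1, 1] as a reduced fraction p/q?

34/25

Starting at the tail and folding back:
Start with 1.
1 + 1/(1/1) = 1 + 1/1 = 2/1
3 + 1/(2/1) = 3 + 1/2 = 7/2
1 + 1/(7/2) = 1 + 2/7 = 9/7
2 + 1/(9/7) = 2 + 7/9 = 25/9
1 + 1/(25/9) = 1 + 9/25 = 34/25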